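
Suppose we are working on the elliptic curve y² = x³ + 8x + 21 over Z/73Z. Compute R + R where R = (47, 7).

tangent at (47, 7): λ = (3·47² + 8)/(2·7) ≡ 65/14. 14⁻¹ ≡ 47 (mod 73), so λ ≡ 65·47 ≡ 62.
  x = λ² - 47 - 47 = 3844 - 94 ≡ 27; y = λ·(47 - 27) - 7 ≡ 65. → (27, 65)

(27, 65)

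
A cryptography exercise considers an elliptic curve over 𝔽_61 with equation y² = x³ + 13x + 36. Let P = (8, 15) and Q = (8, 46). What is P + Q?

O

The two points share x = 8 and their y-coordinates satisfy 15 + 46 ≡ 0 (mod 61), so they are inverses. Their sum is 𝒪.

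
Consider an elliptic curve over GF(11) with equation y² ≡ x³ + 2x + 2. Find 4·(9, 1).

(9, 1)

Write P = (9, 1).
Repeated addition: build up to 4P.
2P: tangent at (9, 1): λ = (3·9² + 2)/(2·1) ≡ 3/2. 2⁻¹ ≡ 6 (mod 11), so λ ≡ 3·6 ≡ 7.
  x = λ² - 9 - 9 = 49 - 18 ≡ 9; y = λ·(9 - 9) - 1 ≡ 10. → (9, 10)
3P: (9, 10) + (9, 1): same x and y₁ ≡ -y₂, so the sum is O.
4P: O + (9, 1) = (9, 1) (identity).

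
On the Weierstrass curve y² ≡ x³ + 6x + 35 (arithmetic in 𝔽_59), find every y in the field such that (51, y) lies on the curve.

x³ + 6x + 35 = 132992 ≡ 6 (mod 59).
6 is a non-residue mod 59; no y exists.

none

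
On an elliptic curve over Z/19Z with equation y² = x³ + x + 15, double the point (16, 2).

tangent at (16, 2): λ = (3·16² + 1)/(2·2) ≡ 9/4. 4⁻¹ ≡ 5 (mod 19), so λ ≡ 9·5 ≡ 7.
  x = λ² - 16 - 16 = 49 - 32 ≡ 17; y = λ·(16 - 17) - 2 ≡ 10. → (17, 10)

(17, 10)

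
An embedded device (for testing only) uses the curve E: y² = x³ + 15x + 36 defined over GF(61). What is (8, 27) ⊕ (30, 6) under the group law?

(8, 27) + (30, 6). λ = (6 - 27)/(30 - 8) ≡ 40/22 mod 61. 22⁻¹ ≡ 25 (mod 61), so λ ≡ 24.
  x = λ² - 8 - 30 = 576 - 38 ≡ 50; y = λ·(8 - 50) - 27 ≡ 2. → (50, 2)

(50, 2)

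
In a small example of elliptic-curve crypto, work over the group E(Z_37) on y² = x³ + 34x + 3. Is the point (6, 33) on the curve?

y² = 33² ≡ 16; x³ + 34x + 3 = 423 ≡ 16 (mod 37). 16 = 16.

yes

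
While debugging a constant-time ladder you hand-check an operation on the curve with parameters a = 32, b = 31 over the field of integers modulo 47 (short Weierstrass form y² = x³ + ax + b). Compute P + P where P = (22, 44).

(35, 38)

tangent at (22, 44): λ = (3·22² + 32)/(2·44) ≡ 27/41. 41⁻¹ ≡ 39 (mod 47), so λ ≡ 27·39 ≡ 19.
  x = λ² - 22 - 22 = 361 - 44 ≡ 35; y = λ·(22 - 35) - 44 ≡ 38. → (35, 38)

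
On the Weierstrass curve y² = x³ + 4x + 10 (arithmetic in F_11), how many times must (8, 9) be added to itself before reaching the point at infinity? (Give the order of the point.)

5

2P: tangent at (8, 9): λ = (3·8² + 4)/(2·9) ≡ 9/7. 7⁻¹ ≡ 8 (mod 11), so λ ≡ 9·8 ≡ 6.
  x = λ² - 8 - 8 = 36 - 16 ≡ 9; y = λ·(8 - 9) - 9 ≡ 7. → (9, 7)
3P: (9, 7) + (8, 9). λ = (9 - 7)/(8 - 9) ≡ 2/10 mod 11. 10⁻¹ ≡ 10 (mod 11), so λ ≡ 9.
  x = λ² - 9 - 8 = 81 - 17 ≡ 9; y = λ·(9 - 9) - 7 ≡ 4. → (9, 4)
4P: (9, 4) + (8, 9). λ = (9 - 4)/(8 - 9) ≡ 5/10 mod 11. 10⁻¹ ≡ 10 (mod 11), so λ ≡ 6.
  x = λ² - 9 - 8 = 36 - 17 ≡ 8; y = λ·(9 - 8) - 4 ≡ 2. → (8, 2)
5P: (8, 2) + (8, 9): same x and y₁ ≡ -y₂, so the sum is the point at infinity.
5P = the point at infinity, so the order is 5.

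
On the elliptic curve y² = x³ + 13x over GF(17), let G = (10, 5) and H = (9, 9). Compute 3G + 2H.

(3, 10)

First 3G:
Repeated addition: build up to 3G.
2G: tangent at (10, 5): λ = (3·10² + 13)/(2·5) ≡ 7/10. 10⁻¹ ≡ 12 (mod 17), so λ ≡ 7·12 ≡ 16.
  x = λ² - 10 - 10 = 256 - 20 ≡ 15; y = λ·(10 - 15) - 5 ≡ 0. → (15, 0)
3G: (15, 0) + (10, 5). λ = (5 - 0)/(10 - 15) ≡ 5/12 mod 17. 12⁻¹ ≡ 10 (mod 17) since 12·10 = 120 ≡ 1, so λ ≡ 16.
  x = λ² - 15 - 10 = 256 - 25 ≡ 10; y = λ·(15 - 10) - 0 ≡ 12. → (10, 12)
3G = (10, 12).
Next 2H:
Repeated addition: build up to 2H.
2H: tangent at (9, 9): λ = (3·9² + 13)/(2·9) ≡ 1/1. 1⁻¹ ≡ 1 (mod 17), so λ ≡ 1·1 ≡ 1.
  x = λ² - 9 - 9 = 1 - 18 ≡ 0; y = λ·(9 - 0) - 9 ≡ 0. → (0, 0)
2H = (0, 0).
Finally 3G + 2H:
(10, 12) + (0, 0). λ = (0 - 12)/(0 - 10) ≡ 5/7 mod 17. 7⁻¹ ≡ 5 (mod 17) since 7·5 = 35 ≡ 1, so λ ≡ 8.
  x = λ² - 10 - 0 = 64 - 10 ≡ 3; y = λ·(10 - 3) - 12 ≡ 10. → (3, 10)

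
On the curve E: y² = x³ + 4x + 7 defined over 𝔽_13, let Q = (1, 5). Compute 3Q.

Repeated addition: build up to 3Q.
2Q: tangent at (1, 5): λ = (3·1² + 4)/(2·5) ≡ 7/10. 10⁻¹ ≡ 4 (mod 13), so λ ≡ 7·4 ≡ 2.
  x = λ² - 1 - 1 = 4 - 2 ≡ 2; y = λ·(1 - 2) - 5 ≡ 6. → (2, 6)
3Q: (2, 6) + (1, 5). λ = (5 - 6)/(1 - 2) ≡ 12/12 mod 13. 12⁻¹ ≡ 12 (mod 13) since 12·12 = 144 ≡ 1, so λ ≡ 1.
  x = λ² - 2 - 1 = 1 - 3 ≡ 11; y = λ·(2 - 11) - 6 ≡ 11. → (11, 11)

(11, 11)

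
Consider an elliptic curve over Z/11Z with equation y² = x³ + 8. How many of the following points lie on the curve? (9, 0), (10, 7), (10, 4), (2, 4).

2

(9, 0): 0² ≡ 0, rhs ≡ 0 → on.
(10, 7): 7² ≡ 5, rhs ≡ 7 → off.
(10, 4): 4² ≡ 5, rhs ≡ 7 → off.
(2, 4): 4² ≡ 5, rhs ≡ 5 → on.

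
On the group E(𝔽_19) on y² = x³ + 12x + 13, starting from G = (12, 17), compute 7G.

(12, 2)

Repeated addition: build up to 7G.
2G: tangent at (12, 17): λ = (3·12² + 12)/(2·17) ≡ 7/15. 15⁻¹ ≡ 14 (mod 19) since 15·14 = 210 ≡ 1, so λ ≡ 7·14 ≡ 3.
  x = λ² - 12 - 12 = 9 - 24 ≡ 4; y = λ·(12 - 4) - 17 ≡ 7. → (4, 7)
3G: (4, 7) + (12, 17). λ = (17 - 7)/(12 - 4) ≡ 10/8 mod 19. 8⁻¹ ≡ 12 (mod 19), so λ ≡ 6.
  x = λ² - 4 - 12 = 36 - 16 ≡ 1; y = λ·(4 - 1) - 7 ≡ 11. → (1, 11)
4G: (1, 11) + (12, 17). λ = (17 - 11)/(12 - 1) ≡ 6/11 mod 19. 11⁻¹ ≡ 7 (mod 19), so λ ≡ 4.
  x = λ² - 1 - 12 = 16 - 13 ≡ 3; y = λ·(1 - 3) - 11 ≡ 0. → (3, 0)
5G: (3, 0) + (12, 17). λ = (17 - 0)/(12 - 3) ≡ 17/9 mod 19. 9⁻¹ ≡ 17 (mod 19) since 9·17 = 153 ≡ 1, so λ ≡ 4.
  x = λ² - 3 - 12 = 16 - 15 ≡ 1; y = λ·(3 - 1) - 0 ≡ 8. → (1, 8)
6G: (1, 8) + (12, 17). λ = (17 - 8)/(12 - 1) ≡ 9/11 mod 19. 11⁻¹ ≡ 7 (mod 19) since 11·7 = 77 ≡ 1, so λ ≡ 6.
  x = λ² - 1 - 12 = 36 - 13 ≡ 4; y = λ·(1 - 4) - 8 ≡ 12. → (4, 12)
7G: (4, 12) + (12, 17). λ = (17 - 12)/(12 - 4) ≡ 5/8 mod 19. 8⁻¹ ≡ 12 (mod 19) since 8·12 = 96 ≡ 1, so λ ≡ 3.
  x = λ² - 4 - 12 = 9 - 16 ≡ 12; y = λ·(4 - 12) - 12 ≡ 2. → (12, 2)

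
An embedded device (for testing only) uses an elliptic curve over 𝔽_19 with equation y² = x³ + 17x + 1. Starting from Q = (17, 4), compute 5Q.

(7, 8)

Repeated addition: build up to 5Q.
2Q: tangent at (17, 4): λ = (3·17² + 17)/(2·4) ≡ 10/8. 8⁻¹ ≡ 12 (mod 19), so λ ≡ 10·12 ≡ 6.
  x = λ² - 17 - 17 = 36 - 34 ≡ 2; y = λ·(17 - 2) - 4 ≡ 10. → (2, 10)
3Q: (2, 10) + (17, 4). λ = (4 - 10)/(17 - 2) ≡ 13/15 mod 19. 15⁻¹ ≡ 14 (mod 19) since 15·14 = 210 ≡ 1, so λ ≡ 11.
  x = λ² - 2 - 17 = 121 - 19 ≡ 7; y = λ·(2 - 7) - 10 ≡ 11. → (7, 11)
4Q: (7, 11) + (17, 4). λ = (4 - 11)/(17 - 7) ≡ 12/10 mod 19. 10⁻¹ ≡ 2 (mod 19), so λ ≡ 5.
  x = λ² - 7 - 17 = 25 - 24 ≡ 1; y = λ·(7 - 1) - 11 ≡ 0. → (1, 0)
5Q: (1, 0) + (17, 4). λ = (4 - 0)/(17 - 1) ≡ 4/16 mod 19. 16⁻¹ ≡ 6 (mod 19), so λ ≡ 5.
  x = λ² - 1 - 17 = 25 - 18 ≡ 7; y = λ·(1 - 7) - 0 ≡ 8. → (7, 8)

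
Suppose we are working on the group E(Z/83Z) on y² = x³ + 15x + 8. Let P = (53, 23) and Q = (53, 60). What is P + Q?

O

The two points share x = 53 and their y-coordinates satisfy 23 + 60 ≡ 0 (mod 83), so they are inverses. Their sum is O.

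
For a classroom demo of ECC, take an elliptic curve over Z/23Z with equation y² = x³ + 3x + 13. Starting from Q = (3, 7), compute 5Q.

(10, 13)

Double-and-add on 5 = (101)₂. Start with Q = (3, 7) for the leading 1-bit.
double: tangent at (3, 7): λ = (3·3² + 3)/(2·7) ≡ 7/14. 14⁻¹ ≡ 5 (mod 23) since 14·5 = 70 ≡ 1, so λ ≡ 7·5 ≡ 12.
  x = λ² - 3 - 3 = 144 - 6 ≡ 0; y = λ·(3 - 0) - 7 ≡ 6. → (0, 6)
double: tangent at (0, 6): λ = (3·0² + 3)/(2·6) ≡ 3/12. 12⁻¹ ≡ 2 (mod 23), so λ ≡ 3·2 ≡ 6.
  x = λ² - 0 - 0 = 36 - 0 ≡ 13; y = λ·(0 - 13) - 6 ≡ 8. → (13, 8)
add Q: (13, 8) + (3, 7). λ = (7 - 8)/(3 - 13) ≡ 22/13 mod 23. 13⁻¹ ≡ 16 (mod 23) since 13·16 = 208 ≡ 1, so λ ≡ 7.
  x = λ² - 13 - 3 = 49 - 16 ≡ 10; y = λ·(13 - 10) - 8 ≡ 13. → (10, 13)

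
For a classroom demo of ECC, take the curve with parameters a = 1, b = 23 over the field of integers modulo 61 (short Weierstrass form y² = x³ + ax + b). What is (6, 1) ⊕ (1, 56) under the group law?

(53, 28)

(6, 1) + (1, 56). λ = (56 - 1)/(1 - 6) ≡ 55/56 mod 61. 56⁻¹ ≡ 12 (mod 61), so λ ≡ 50.
  x = λ² - 6 - 1 = 2500 - 7 ≡ 53; y = λ·(6 - 53) - 1 ≡ 28. → (53, 28)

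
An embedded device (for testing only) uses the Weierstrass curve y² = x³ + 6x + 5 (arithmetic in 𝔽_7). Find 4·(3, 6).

Write P = (3, 6).
Repeated addition: build up to 4P.
2P: tangent at (3, 6): λ = (3·3² + 6)/(2·6) ≡ 5/5. 5⁻¹ ≡ 3 (mod 7) since 5·3 = 15 ≡ 1, so λ ≡ 5·3 ≡ 1.
  x = λ² - 3 - 3 = 1 - 6 ≡ 2; y = λ·(3 - 2) - 6 ≡ 2. → (2, 2)
3P: (2, 2) + (3, 6). λ = (6 - 2)/(3 - 2) ≡ 4/1 mod 7. 1⁻¹ ≡ 1 (mod 7), so λ ≡ 4.
  x = λ² - 2 - 3 = 16 - 5 ≡ 4; y = λ·(2 - 4) - 2 ≡ 4. → (4, 4)
4P: (4, 4) + (3, 6). λ = (6 - 4)/(3 - 4) ≡ 2/6 mod 7. 6⁻¹ ≡ 6 (mod 7) since 6·6 = 36 ≡ 1, so λ ≡ 5.
  x = λ² - 4 - 3 = 25 - 7 ≡ 4; y = λ·(4 - 4) - 4 ≡ 3. → (4, 3)

(4, 3)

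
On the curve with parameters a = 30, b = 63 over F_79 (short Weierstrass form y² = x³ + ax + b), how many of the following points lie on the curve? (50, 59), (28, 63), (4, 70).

(50, 59): 59² ≡ 5, rhs ≡ 5 → on.
(28, 63): 63² ≡ 19, rhs ≡ 24 → off.
(4, 70): 70² ≡ 2, rhs ≡ 10 → off.

1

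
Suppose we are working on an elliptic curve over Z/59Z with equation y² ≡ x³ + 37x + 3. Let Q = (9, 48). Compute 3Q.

Repeated addition: build up to 3Q.
2Q: tangent at (9, 48): λ = (3·9² + 37)/(2·48) ≡ 44/37. 37⁻¹ ≡ 8 (mod 59), so λ ≡ 44·8 ≡ 57.
  x = λ² - 9 - 9 = 3249 - 18 ≡ 45; y = λ·(9 - 45) - 48 ≡ 24. → (45, 24)
3Q: (45, 24) + (9, 48). λ = (48 - 24)/(9 - 45) ≡ 24/23 mod 59. 23⁻¹ ≡ 18 (mod 59), so λ ≡ 19.
  x = λ² - 45 - 9 = 361 - 54 ≡ 12; y = λ·(45 - 12) - 24 ≡ 13. → (12, 13)

(12, 13)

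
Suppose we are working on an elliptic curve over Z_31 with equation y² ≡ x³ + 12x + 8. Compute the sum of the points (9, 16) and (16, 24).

(9, 16) + (16, 24). λ = (24 - 16)/(16 - 9) ≡ 8/7 mod 31. 7⁻¹ ≡ 9 (mod 31) since 7·9 = 63 ≡ 1, so λ ≡ 10.
  x = λ² - 9 - 16 = 100 - 25 ≡ 13; y = λ·(9 - 13) - 16 ≡ 6. → (13, 6)

(13, 6)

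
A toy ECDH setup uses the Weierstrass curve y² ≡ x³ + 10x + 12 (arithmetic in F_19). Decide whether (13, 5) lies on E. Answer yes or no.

y² = 5² ≡ 6; x³ + 10x + 12 = 2339 ≡ 2 (mod 19). 6 ≠ 2.

no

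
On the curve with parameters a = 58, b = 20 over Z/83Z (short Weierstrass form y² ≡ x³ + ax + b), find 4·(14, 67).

Write G = (14, 67).
Repeated addition: build up to 4G.
2G: tangent at (14, 67): λ = (3·14² + 58)/(2·67) ≡ 65/51. 51⁻¹ ≡ 70 (mod 83), so λ ≡ 65·70 ≡ 68.
  x = λ² - 14 - 14 = 4624 - 28 ≡ 31; y = λ·(14 - 31) - 67 ≡ 22. → (31, 22)
3G: (31, 22) + (14, 67). λ = (67 - 22)/(14 - 31) ≡ 45/66 mod 83. 66⁻¹ ≡ 39 (mod 83) since 66·39 = 2574 ≡ 1, so λ ≡ 12.
  x = λ² - 31 - 14 = 144 - 45 ≡ 16; y = λ·(31 - 16) - 22 ≡ 75. → (16, 75)
4G: (16, 75) + (14, 67). λ = (67 - 75)/(14 - 16) ≡ 75/81 mod 83. 81⁻¹ ≡ 41 (mod 83), so λ ≡ 4.
  x = λ² - 16 - 14 = 16 - 30 ≡ 69; y = λ·(16 - 69) - 75 ≡ 45. → (69, 45)

(69, 45)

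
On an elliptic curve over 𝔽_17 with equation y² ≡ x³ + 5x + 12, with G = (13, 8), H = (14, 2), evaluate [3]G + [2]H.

First 3G:
Repeated addition: build up to 3G.
2G: tangent at (13, 8): λ = (3·13² + 5)/(2·8) ≡ 2/16. 16⁻¹ ≡ 16 (mod 17), so λ ≡ 2·16 ≡ 15.
  x = λ² - 13 - 13 = 225 - 26 ≡ 12; y = λ·(13 - 12) - 8 ≡ 7. → (12, 7)
3G: (12, 7) + (13, 8). λ = (8 - 7)/(13 - 12) ≡ 1/1 mod 17. 1⁻¹ ≡ 1 (mod 17), so λ ≡ 1.
  x = λ² - 12 - 13 = 1 - 25 ≡ 10; y = λ·(12 - 10) - 7 ≡ 12. → (10, 12)
3G = (10, 12).
Next 2H:
Repeated addition: build up to 2H.
2H: tangent at (14, 2): λ = (3·14² + 5)/(2·2) ≡ 15/4. 4⁻¹ ≡ 13 (mod 17) since 4·13 = 52 ≡ 1, so λ ≡ 15·13 ≡ 8.
  x = λ² - 14 - 14 = 64 - 28 ≡ 2; y = λ·(14 - 2) - 2 ≡ 9. → (2, 9)
2H = (2, 9).
Finally 3G + 2H:
(10, 12) + (2, 9). λ = (9 - 12)/(2 - 10) ≡ 14/9 mod 17. 9⁻¹ ≡ 2 (mod 17) since 9·2 = 18 ≡ 1, so λ ≡ 11.
  x = λ² - 10 - 2 = 121 - 12 ≡ 7; y = λ·(10 - 7) - 12 ≡ 4. → (7, 4)

(7, 4)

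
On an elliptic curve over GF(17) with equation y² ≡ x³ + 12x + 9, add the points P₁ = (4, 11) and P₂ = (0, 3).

(0, 14)

(4, 11) + (0, 3). λ = (3 - 11)/(0 - 4) ≡ 9/13 mod 17. 13⁻¹ ≡ 4 (mod 17) since 13·4 = 52 ≡ 1, so λ ≡ 2.
  x = λ² - 4 - 0 = 4 - 4 ≡ 0; y = λ·(4 - 0) - 11 ≡ 14. → (0, 14)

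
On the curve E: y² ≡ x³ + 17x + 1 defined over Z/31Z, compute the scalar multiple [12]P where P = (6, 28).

Repeated addition: build up to 12P.
2P: tangent at (6, 28): λ = (3·6² + 17)/(2·28) ≡ 1/25. 25⁻¹ ≡ 5 (mod 31) since 25·5 = 125 ≡ 1, so λ ≡ 1·5 ≡ 5.
  x = λ² - 6 - 6 = 25 - 12 ≡ 13; y = λ·(6 - 13) - 28 ≡ 30. → (13, 30)
3P: (13, 30) + (6, 28). λ = (28 - 30)/(6 - 13) ≡ 29/24 mod 31. 24⁻¹ ≡ 22 (mod 31), so λ ≡ 18.
  x = λ² - 13 - 6 = 324 - 19 ≡ 26; y = λ·(13 - 26) - 30 ≡ 15. → (26, 15)
4P: (26, 15) + (6, 28). λ = (28 - 15)/(6 - 26) ≡ 13/11 mod 31. 11⁻¹ ≡ 17 (mod 31), so λ ≡ 4.
  x = λ² - 26 - 6 = 16 - 32 ≡ 15; y = λ·(26 - 15) - 15 ≡ 29. → (15, 29)
5P: (15, 29) + (6, 28). λ = (28 - 29)/(6 - 15) ≡ 30/22 mod 31. 22⁻¹ ≡ 24 (mod 31), so λ ≡ 7.
  x = λ² - 15 - 6 = 49 - 21 ≡ 28; y = λ·(15 - 28) - 29 ≡ 4. → (28, 4)
6P: (28, 4) + (6, 28). λ = (28 - 4)/(6 - 28) ≡ 24/9 mod 31. 9⁻¹ ≡ 7 (mod 31) since 9·7 = 63 ≡ 1, so λ ≡ 13.
  x = λ² - 28 - 6 = 169 - 34 ≡ 11; y = λ·(28 - 11) - 4 ≡ 0. → (11, 0)
7P: (11, 0) + (6, 28). λ = (28 - 0)/(6 - 11) ≡ 28/26 mod 31. 26⁻¹ ≡ 6 (mod 31), so λ ≡ 13.
  x = λ² - 11 - 6 = 169 - 17 ≡ 28; y = λ·(11 - 28) - 0 ≡ 27. → (28, 27)
8P: (28, 27) + (6, 28). λ = (28 - 27)/(6 - 28) ≡ 1/9 mod 31. 9⁻¹ ≡ 7 (mod 31) since 9·7 = 63 ≡ 1, so λ ≡ 7.
  x = λ² - 28 - 6 = 49 - 34 ≡ 15; y = λ·(28 - 15) - 27 ≡ 2. → (15, 2)
9P: (15, 2) + (6, 28). λ = (28 - 2)/(6 - 15) ≡ 26/22 mod 31. 22⁻¹ ≡ 24 (mod 31), so λ ≡ 4.
  x = λ² - 15 - 6 = 16 - 21 ≡ 26; y = λ·(15 - 26) - 2 ≡ 16. → (26, 16)
10P: (26, 16) + (6, 28). λ = (28 - 16)/(6 - 26) ≡ 12/11 mod 31. 11⁻¹ ≡ 17 (mod 31), so λ ≡ 18.
  x = λ² - 26 - 6 = 324 - 32 ≡ 13; y = λ·(26 - 13) - 16 ≡ 1. → (13, 1)
11P: (13, 1) + (6, 28). λ = (28 - 1)/(6 - 13) ≡ 27/24 mod 31. 24⁻¹ ≡ 22 (mod 31) since 24·22 = 528 ≡ 1, so λ ≡ 5.
  x = λ² - 13 - 6 = 25 - 19 ≡ 6; y = λ·(13 - 6) - 1 ≡ 3. → (6, 3)
12P: (6, 3) + (6, 28): same x and y₁ ≡ -y₂, so the sum is 𝒪.

O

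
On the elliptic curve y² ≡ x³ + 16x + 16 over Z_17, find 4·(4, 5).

(14, 14)

Write Q = (4, 5).
Repeated addition: build up to 4Q.
2Q: tangent at (4, 5): λ = (3·4² + 16)/(2·5) ≡ 13/10. 10⁻¹ ≡ 12 (mod 17), so λ ≡ 13·12 ≡ 3.
  x = λ² - 4 - 4 = 9 - 8 ≡ 1; y = λ·(4 - 1) - 5 ≡ 4. → (1, 4)
3Q: (1, 4) + (4, 5). λ = (5 - 4)/(4 - 1) ≡ 1/3 mod 17. 3⁻¹ ≡ 6 (mod 17) since 3·6 = 18 ≡ 1, so λ ≡ 6.
  x = λ² - 1 - 4 = 36 - 5 ≡ 14; y = λ·(1 - 14) - 4 ≡ 3. → (14, 3)
4Q: (14, 3) + (4, 5). λ = (5 - 3)/(4 - 14) ≡ 2/7 mod 17. 7⁻¹ ≡ 5 (mod 17), so λ ≡ 10.
  x = λ² - 14 - 4 = 100 - 18 ≡ 14; y = λ·(14 - 14) - 3 ≡ 14. → (14, 14)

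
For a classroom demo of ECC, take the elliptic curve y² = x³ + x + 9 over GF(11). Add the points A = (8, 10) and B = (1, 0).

(0, 3)

(8, 10) + (1, 0). λ = (0 - 10)/(1 - 8) ≡ 1/4 mod 11. 4⁻¹ ≡ 3 (mod 11), so λ ≡ 3.
  x = λ² - 8 - 1 = 9 - 9 ≡ 0; y = λ·(8 - 0) - 10 ≡ 3. → (0, 3)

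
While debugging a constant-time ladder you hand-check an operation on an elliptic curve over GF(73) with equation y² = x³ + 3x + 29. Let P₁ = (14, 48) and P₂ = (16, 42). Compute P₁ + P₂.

(14, 48) + (16, 42). λ = (42 - 48)/(16 - 14) ≡ 67/2 mod 73. 2⁻¹ ≡ 37 (mod 73) since 2·37 = 74 ≡ 1, so λ ≡ 70.
  x = λ² - 14 - 16 = 4900 - 30 ≡ 52; y = λ·(14 - 52) - 48 ≡ 66. → (52, 66)

(52, 66)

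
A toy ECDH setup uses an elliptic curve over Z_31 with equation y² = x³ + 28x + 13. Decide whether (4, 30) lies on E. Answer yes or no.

y² = 30² ≡ 1; x³ + 28x + 13 = 189 ≡ 3 (mod 31). 1 ≠ 3.

no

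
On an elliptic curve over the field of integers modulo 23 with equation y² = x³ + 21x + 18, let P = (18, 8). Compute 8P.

(13, 21)

Repeated addition: build up to 8P.
2P: tangent at (18, 8): λ = (3·18² + 21)/(2·8) ≡ 4/16. 16⁻¹ ≡ 13 (mod 23) since 16·13 = 208 ≡ 1, so λ ≡ 4·13 ≡ 6.
  x = λ² - 18 - 18 = 36 - 36 ≡ 0; y = λ·(18 - 0) - 8 ≡ 8. → (0, 8)
3P: (0, 8) + (18, 8). λ = (8 - 8)/(18 - 0) ≡ 0/18 mod 23. 18⁻¹ ≡ 9 (mod 23) since 18·9 = 162 ≡ 1, so λ ≡ 0.
  x = λ² - 0 - 18 = 0 - 18 ≡ 5; y = λ·(0 - 5) - 8 ≡ 15. → (5, 15)
4P: (5, 15) + (18, 8). λ = (8 - 15)/(18 - 5) ≡ 16/13 mod 23. 13⁻¹ ≡ 16 (mod 23) since 13·16 = 208 ≡ 1, so λ ≡ 3.
  x = λ² - 5 - 18 = 9 - 23 ≡ 9; y = λ·(5 - 9) - 15 ≡ 19. → (9, 19)
5P: (9, 19) + (18, 8). λ = (8 - 19)/(18 - 9) ≡ 12/9 mod 23. 9⁻¹ ≡ 18 (mod 23) since 9·18 = 162 ≡ 1, so λ ≡ 9.
  x = λ² - 9 - 18 = 81 - 27 ≡ 8; y = λ·(9 - 8) - 19 ≡ 13. → (8, 13)
6P: (8, 13) + (18, 8). λ = (8 - 13)/(18 - 8) ≡ 18/10 mod 23. 10⁻¹ ≡ 7 (mod 23), so λ ≡ 11.
  x = λ² - 8 - 18 = 121 - 26 ≡ 3; y = λ·(8 - 3) - 13 ≡ 19. → (3, 19)
7P: (3, 19) + (18, 8). λ = (8 - 19)/(18 - 3) ≡ 12/15 mod 23. 15⁻¹ ≡ 20 (mod 23), so λ ≡ 10.
  x = λ² - 3 - 18 = 100 - 21 ≡ 10; y = λ·(3 - 10) - 19 ≡ 3. → (10, 3)
8P: (10, 3) + (18, 8). λ = (8 - 3)/(18 - 10) ≡ 5/8 mod 23. 8⁻¹ ≡ 3 (mod 23), so λ ≡ 15.
  x = λ² - 10 - 18 = 225 - 28 ≡ 13; y = λ·(10 - 13) - 3 ≡ 21. → (13, 21)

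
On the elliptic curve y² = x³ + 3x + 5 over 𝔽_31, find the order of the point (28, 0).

2P: (28, 0) + (28, 0): same x and y₁ ≡ -y₂, so the sum is 𝒪.
2P = 𝒪, so the order is 2.

2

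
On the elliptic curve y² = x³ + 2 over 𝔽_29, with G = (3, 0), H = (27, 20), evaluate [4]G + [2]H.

First 4G:
Repeated addition: build up to 4G.
2G: (3, 0) + (3, 0): same x and y₁ ≡ -y₂, so the sum is 𝒪.
3G: 𝒪 + (3, 0) = (3, 0) (identity).
4G: (3, 0) + (3, 0): same x and y₁ ≡ -y₂, so the sum is 𝒪.
4G = 𝒪.
Next 2H:
Repeated addition: build up to 2H.
2H: tangent at (27, 20): λ = (3·27² + 0)/(2·20) ≡ 12/11. 11⁻¹ ≡ 8 (mod 29) since 11·8 = 88 ≡ 1, so λ ≡ 12·8 ≡ 9.
  x = λ² - 27 - 27 = 81 - 54 ≡ 27; y = λ·(27 - 27) - 20 ≡ 9. → (27, 9)
2H = (27, 9).
Finally 4G + 2H:
𝒪 + (27, 9) = (27, 9) (identity).

(27, 9)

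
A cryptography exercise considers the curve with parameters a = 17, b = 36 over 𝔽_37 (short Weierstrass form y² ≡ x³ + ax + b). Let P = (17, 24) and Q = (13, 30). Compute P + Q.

(17, 24) + (13, 30). λ = (30 - 24)/(13 - 17) ≡ 6/33 mod 37. 33⁻¹ ≡ 9 (mod 37) since 33·9 = 297 ≡ 1, so λ ≡ 17.
  x = λ² - 17 - 13 = 289 - 30 ≡ 0; y = λ·(17 - 0) - 24 ≡ 6. → (0, 6)

(0, 6)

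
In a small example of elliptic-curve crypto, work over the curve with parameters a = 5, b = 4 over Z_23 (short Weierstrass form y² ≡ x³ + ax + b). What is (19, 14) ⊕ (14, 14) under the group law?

(13, 9)

(19, 14) + (14, 14). λ = (14 - 14)/(14 - 19) ≡ 0/18 mod 23. 18⁻¹ ≡ 9 (mod 23) since 18·9 = 162 ≡ 1, so λ ≡ 0.
  x = λ² - 19 - 14 = 0 - 33 ≡ 13; y = λ·(19 - 13) - 14 ≡ 9. → (13, 9)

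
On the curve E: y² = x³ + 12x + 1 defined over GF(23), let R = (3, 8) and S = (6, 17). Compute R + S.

(0, 1)

(3, 8) + (6, 17). λ = (17 - 8)/(6 - 3) ≡ 9/3 mod 23. 3⁻¹ ≡ 8 (mod 23) since 3·8 = 24 ≡ 1, so λ ≡ 3.
  x = λ² - 3 - 6 = 9 - 9 ≡ 0; y = λ·(3 - 0) - 8 ≡ 1. → (0, 1)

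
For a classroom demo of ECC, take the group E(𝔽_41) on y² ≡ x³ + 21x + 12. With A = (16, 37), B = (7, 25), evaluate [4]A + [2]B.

(31, 14)

First 4A:
Repeated addition: build up to 4A.
2A: tangent at (16, 37): λ = (3·16² + 21)/(2·37) ≡ 10/33. 33⁻¹ ≡ 5 (mod 41) since 33·5 = 165 ≡ 1, so λ ≡ 10·5 ≡ 9.
  x = λ² - 16 - 16 = 81 - 32 ≡ 8; y = λ·(16 - 8) - 37 ≡ 35. → (8, 35)
3A: (8, 35) + (16, 37). λ = (37 - 35)/(16 - 8) ≡ 2/8 mod 41. 8⁻¹ ≡ 36 (mod 41), so λ ≡ 31.
  x = λ² - 8 - 16 = 961 - 24 ≡ 35; y = λ·(8 - 35) - 35 ≡ 30. → (35, 30)
4A: (35, 30) + (16, 37). λ = (37 - 30)/(16 - 35) ≡ 7/22 mod 41. 22⁻¹ ≡ 28 (mod 41) since 22·28 = 616 ≡ 1, so λ ≡ 32.
  x = λ² - 35 - 16 = 1024 - 51 ≡ 30; y = λ·(35 - 30) - 30 ≡ 7. → (30, 7)
4A = (30, 7).
Next 2B:
Repeated addition: build up to 2B.
2B: tangent at (7, 25): λ = (3·7² + 21)/(2·25) ≡ 4/9. 9⁻¹ ≡ 32 (mod 41) since 9·32 = 288 ≡ 1, so λ ≡ 4·32 ≡ 5.
  x = λ² - 7 - 7 = 25 - 14 ≡ 11; y = λ·(7 - 11) - 25 ≡ 37. → (11, 37)
2B = (11, 37).
Finally 4A + 2B:
(30, 7) + (11, 37). λ = (37 - 7)/(11 - 30) ≡ 30/22 mod 41. 22⁻¹ ≡ 28 (mod 41), so λ ≡ 20.
  x = λ² - 30 - 11 = 400 - 41 ≡ 31; y = λ·(30 - 31) - 7 ≡ 14. → (31, 14)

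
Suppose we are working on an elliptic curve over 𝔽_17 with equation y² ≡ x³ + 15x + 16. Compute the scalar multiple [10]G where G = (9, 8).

Double-and-add on 10 = (1010)₂. Start with G = (9, 8) for the leading 1-bit.
double: tangent at (9, 8): λ = (3·9² + 15)/(2·8) ≡ 3/16. 16⁻¹ ≡ 16 (mod 17) since 16·16 = 256 ≡ 1, so λ ≡ 3·16 ≡ 14.
  x = λ² - 9 - 9 = 196 - 18 ≡ 8; y = λ·(9 - 8) - 8 ≡ 6. → (8, 6)
double: tangent at (8, 6): λ = (3·8² + 15)/(2·6) ≡ 3/12. 12⁻¹ ≡ 10 (mod 17) since 12·10 = 120 ≡ 1, so λ ≡ 3·10 ≡ 13.
  x = λ² - 8 - 8 = 169 - 16 ≡ 0; y = λ·(8 - 0) - 6 ≡ 13. → (0, 13)
add G: (0, 13) + (9, 8). λ = (8 - 13)/(9 - 0) ≡ 12/9 mod 17. 9⁻¹ ≡ 2 (mod 17), so λ ≡ 7.
  x = λ² - 0 - 9 = 49 - 9 ≡ 6; y = λ·(0 - 6) - 13 ≡ 13. → (6, 13)
double: tangent at (6, 13): λ = (3·6² + 15)/(2·13) ≡ 4/9. 9⁻¹ ≡ 2 (mod 17), so λ ≡ 4·2 ≡ 8.
  x = λ² - 6 - 6 = 64 - 12 ≡ 1; y = λ·(6 - 1) - 13 ≡ 10. → (1, 10)

(1, 10)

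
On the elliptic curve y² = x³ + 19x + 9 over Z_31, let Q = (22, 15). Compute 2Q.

tangent at (22, 15): λ = (3·22² + 19)/(2·15) ≡ 14/30. 30⁻¹ ≡ 30 (mod 31), so λ ≡ 14·30 ≡ 17.
  x = λ² - 22 - 22 = 289 - 44 ≡ 28; y = λ·(22 - 28) - 15 ≡ 7. → (28, 7)

(28, 7)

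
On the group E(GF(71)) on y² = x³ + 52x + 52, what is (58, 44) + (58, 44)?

(28, 32)

tangent at (58, 44): λ = (3·58² + 52)/(2·44) ≡ 62/17. 17⁻¹ ≡ 46 (mod 71), so λ ≡ 62·46 ≡ 12.
  x = λ² - 58 - 58 = 144 - 116 ≡ 28; y = λ·(58 - 28) - 44 ≡ 32. → (28, 32)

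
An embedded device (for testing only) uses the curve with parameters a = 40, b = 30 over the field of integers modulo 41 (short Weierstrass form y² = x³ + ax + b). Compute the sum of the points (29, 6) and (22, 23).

(29, 6) + (22, 23). λ = (23 - 6)/(22 - 29) ≡ 17/34 mod 41. 34⁻¹ ≡ 35 (mod 41) since 34·35 = 1190 ≡ 1, so λ ≡ 21.
  x = λ² - 29 - 22 = 441 - 51 ≡ 21; y = λ·(29 - 21) - 6 ≡ 39. → (21, 39)

(21, 39)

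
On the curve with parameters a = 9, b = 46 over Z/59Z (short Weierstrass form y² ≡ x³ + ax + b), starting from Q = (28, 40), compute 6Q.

Double-and-add on 6 = (110)₂. Start with Q = (28, 40) for the leading 1-bit.
double: tangent at (28, 40): λ = (3·28² + 9)/(2·40) ≡ 1/21. 21⁻¹ ≡ 45 (mod 59), so λ ≡ 1·45 ≡ 45.
  x = λ² - 28 - 28 = 2025 - 56 ≡ 22; y = λ·(28 - 22) - 40 ≡ 53. → (22, 53)
add Q: (22, 53) + (28, 40). λ = (40 - 53)/(28 - 22) ≡ 46/6 mod 59. 6⁻¹ ≡ 10 (mod 59) since 6·10 = 60 ≡ 1, so λ ≡ 47.
  x = λ² - 22 - 28 = 2209 - 50 ≡ 35; y = λ·(22 - 35) - 53 ≡ 44. → (35, 44)
double: tangent at (35, 44): λ = (3·35² + 9)/(2·44) ≡ 26/29. 29⁻¹ ≡ 57 (mod 59), so λ ≡ 26·57 ≡ 7.
  x = λ² - 35 - 35 = 49 - 70 ≡ 38; y = λ·(35 - 38) - 44 ≡ 53. → (38, 53)

(38, 53)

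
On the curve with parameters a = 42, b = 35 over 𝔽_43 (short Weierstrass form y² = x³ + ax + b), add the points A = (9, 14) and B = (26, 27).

(9, 14) + (26, 27). λ = (27 - 14)/(26 - 9) ≡ 13/17 mod 43. 17⁻¹ ≡ 38 (mod 43), so λ ≡ 21.
  x = λ² - 9 - 26 = 441 - 35 ≡ 19; y = λ·(9 - 19) - 14 ≡ 34. → (19, 34)

(19, 34)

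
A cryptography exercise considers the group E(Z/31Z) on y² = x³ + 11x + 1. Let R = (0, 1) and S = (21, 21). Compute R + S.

(14, 27)

(0, 1) + (21, 21). λ = (21 - 1)/(21 - 0) ≡ 20/21 mod 31. 21⁻¹ ≡ 3 (mod 31), so λ ≡ 29.
  x = λ² - 0 - 21 = 841 - 21 ≡ 14; y = λ·(0 - 14) - 1 ≡ 27. → (14, 27)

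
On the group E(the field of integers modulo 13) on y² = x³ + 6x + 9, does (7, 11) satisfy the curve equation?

yes

y² = 11² ≡ 4; x³ + 6x + 9 = 394 ≡ 4 (mod 13). 4 = 4.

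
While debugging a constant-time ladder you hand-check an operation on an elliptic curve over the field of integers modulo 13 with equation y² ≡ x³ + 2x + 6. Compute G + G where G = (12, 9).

(3, 0)

tangent at (12, 9): λ = (3·12² + 2)/(2·9) ≡ 5/5. 5⁻¹ ≡ 8 (mod 13), so λ ≡ 5·8 ≡ 1.
  x = λ² - 12 - 12 = 1 - 24 ≡ 3; y = λ·(12 - 3) - 9 ≡ 0. → (3, 0)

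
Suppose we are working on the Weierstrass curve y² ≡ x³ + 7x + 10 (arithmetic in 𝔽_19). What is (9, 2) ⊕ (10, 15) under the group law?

(17, 8)

(9, 2) + (10, 15). λ = (15 - 2)/(10 - 9) ≡ 13/1 mod 19. 1⁻¹ ≡ 1 (mod 19), so λ ≡ 13.
  x = λ² - 9 - 10 = 169 - 19 ≡ 17; y = λ·(9 - 17) - 2 ≡ 8. → (17, 8)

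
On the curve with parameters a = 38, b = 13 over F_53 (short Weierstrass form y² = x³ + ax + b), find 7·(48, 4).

Write Q = (48, 4).
Repeated addition: build up to 7Q.
2Q: tangent at (48, 4): λ = (3·48² + 38)/(2·4) ≡ 7/8. 8⁻¹ ≡ 20 (mod 53), so λ ≡ 7·20 ≡ 34.
  x = λ² - 48 - 48 = 1156 - 96 ≡ 0; y = λ·(48 - 0) - 4 ≡ 38. → (0, 38)
3Q: (0, 38) + (48, 4). λ = (4 - 38)/(48 - 0) ≡ 19/48 mod 53. 48⁻¹ ≡ 21 (mod 53), so λ ≡ 28.
  x = λ² - 0 - 48 = 784 - 48 ≡ 47; y = λ·(0 - 47) - 38 ≡ 24. → (47, 24)
4Q: (47, 24) + (48, 4). λ = (4 - 24)/(48 - 47) ≡ 33/1 mod 53. 1⁻¹ ≡ 1 (mod 53), so λ ≡ 33.
  x = λ² - 47 - 48 = 1089 - 95 ≡ 40; y = λ·(47 - 40) - 24 ≡ 48. → (40, 48)
5Q: (40, 48) + (48, 4). λ = (4 - 48)/(48 - 40) ≡ 9/8 mod 53. 8⁻¹ ≡ 20 (mod 53) since 8·20 = 160 ≡ 1, so λ ≡ 21.
  x = λ² - 40 - 48 = 441 - 88 ≡ 35; y = λ·(40 - 35) - 48 ≡ 4. → (35, 4)
6Q: (35, 4) + (48, 4). λ = (4 - 4)/(48 - 35) ≡ 0/13 mod 53. 13⁻¹ ≡ 49 (mod 53), so λ ≡ 0.
  x = λ² - 35 - 48 = 0 - 83 ≡ 23; y = λ·(35 - 23) - 4 ≡ 49. → (23, 49)
7Q: (23, 49) + (48, 4). λ = (4 - 49)/(48 - 23) ≡ 8/25 mod 53. 25⁻¹ ≡ 17 (mod 53), so λ ≡ 30.
  x = λ² - 23 - 48 = 900 - 71 ≡ 34; y = λ·(23 - 34) - 49 ≡ 45. → (34, 45)

(34, 45)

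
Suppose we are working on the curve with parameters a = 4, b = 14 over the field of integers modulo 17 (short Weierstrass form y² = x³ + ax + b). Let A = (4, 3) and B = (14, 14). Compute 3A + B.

First 3A:
Repeated addition: build up to 3A.
2A: tangent at (4, 3): λ = (3·4² + 4)/(2·3) ≡ 1/6. 6⁻¹ ≡ 3 (mod 17), so λ ≡ 1·3 ≡ 3.
  x = λ² - 4 - 4 = 9 - 8 ≡ 1; y = λ·(4 - 1) - 3 ≡ 6. → (1, 6)
3A: (1, 6) + (4, 3). λ = (3 - 6)/(4 - 1) ≡ 14/3 mod 17. 3⁻¹ ≡ 6 (mod 17), so λ ≡ 16.
  x = λ² - 1 - 4 = 256 - 5 ≡ 13; y = λ·(1 - 13) - 6 ≡ 6. → (13, 6)
3A = (13, 6).
Finally 3A + B:
(13, 6) + (14, 14). λ = (14 - 6)/(14 - 13) ≡ 8/1 mod 17. 1⁻¹ ≡ 1 (mod 17), so λ ≡ 8.
  x = λ² - 13 - 14 = 64 - 27 ≡ 3; y = λ·(13 - 3) - 6 ≡ 6. → (3, 6)

(3, 6)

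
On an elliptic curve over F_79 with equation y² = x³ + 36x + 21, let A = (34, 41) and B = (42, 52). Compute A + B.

(16, 43)

(34, 41) + (42, 52). λ = (52 - 41)/(42 - 34) ≡ 11/8 mod 79. 8⁻¹ ≡ 10 (mod 79), so λ ≡ 31.
  x = λ² - 34 - 42 = 961 - 76 ≡ 16; y = λ·(34 - 16) - 41 ≡ 43. → (16, 43)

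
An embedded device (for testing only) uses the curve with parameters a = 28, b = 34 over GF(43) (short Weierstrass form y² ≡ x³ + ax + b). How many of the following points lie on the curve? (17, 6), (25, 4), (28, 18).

(17, 6): 6² ≡ 36, rhs ≡ 5 → off.
(25, 4): 4² ≡ 16, rhs ≡ 19 → off.
(28, 18): 18² ≡ 23, rhs ≡ 23 → on.

1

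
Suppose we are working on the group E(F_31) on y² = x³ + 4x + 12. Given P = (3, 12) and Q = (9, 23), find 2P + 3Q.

First 2P:
Repeated addition: build up to 2P.
2P: tangent at (3, 12): λ = (3·3² + 4)/(2·12) ≡ 0/24. 24⁻¹ ≡ 22 (mod 31), so λ ≡ 0·22 ≡ 0.
  x = λ² - 3 - 3 = 0 - 6 ≡ 25; y = λ·(3 - 25) - 12 ≡ 19. → (25, 19)
2P = (25, 19).
Next 3Q:
Repeated addition: build up to 3Q.
2Q: tangent at (9, 23): λ = (3·9² + 4)/(2·23) ≡ 30/15. 15⁻¹ ≡ 29 (mod 31) since 15·29 = 435 ≡ 1, so λ ≡ 30·29 ≡ 2.
  x = λ² - 9 - 9 = 4 - 18 ≡ 17; y = λ·(9 - 17) - 23 ≡ 23. → (17, 23)
3Q: (17, 23) + (9, 23). λ = (23 - 23)/(9 - 17) ≡ 0/23 mod 31. 23⁻¹ ≡ 27 (mod 31), so λ ≡ 0.
  x = λ² - 17 - 9 = 0 - 26 ≡ 5; y = λ·(17 - 5) - 23 ≡ 8. → (5, 8)
3Q = (5, 8).
Finally 2P + 3Q:
(25, 19) + (5, 8). λ = (8 - 19)/(5 - 25) ≡ 20/11 mod 31. 11⁻¹ ≡ 17 (mod 31), so λ ≡ 30.
  x = λ² - 25 - 5 = 900 - 30 ≡ 2; y = λ·(25 - 2) - 19 ≡ 20. → (2, 20)

(2, 20)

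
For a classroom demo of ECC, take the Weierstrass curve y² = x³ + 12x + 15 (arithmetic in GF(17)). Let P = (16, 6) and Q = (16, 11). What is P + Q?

The two points share x = 16 and their y-coordinates satisfy 6 + 11 ≡ 0 (mod 17), so they are inverses. Their sum is ∞.

O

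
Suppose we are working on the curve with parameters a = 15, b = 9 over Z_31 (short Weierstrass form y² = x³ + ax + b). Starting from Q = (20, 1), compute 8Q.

Double-and-add on 8 = (1000)₂. Start with Q = (20, 1) for the leading 1-bit.
double: tangent at (20, 1): λ = (3·20² + 15)/(2·1) ≡ 6/2. 2⁻¹ ≡ 16 (mod 31), so λ ≡ 6·16 ≡ 3.
  x = λ² - 20 - 20 = 9 - 40 ≡ 0; y = λ·(20 - 0) - 1 ≡ 28. → (0, 28)
double: tangent at (0, 28): λ = (3·0² + 15)/(2·28) ≡ 15/25. 25⁻¹ ≡ 5 (mod 31), so λ ≡ 15·5 ≡ 13.
  x = λ² - 0 - 0 = 169 - 0 ≡ 14; y = λ·(0 - 14) - 28 ≡ 7. → (14, 7)
double: tangent at (14, 7): λ = (3·14² + 15)/(2·7) ≡ 14/14. 14⁻¹ ≡ 20 (mod 31) since 14·20 = 280 ≡ 1, so λ ≡ 14·20 ≡ 1.
  x = λ² - 14 - 14 = 1 - 28 ≡ 4; y = λ·(14 - 4) - 7 ≡ 3. → (4, 3)

(4, 3)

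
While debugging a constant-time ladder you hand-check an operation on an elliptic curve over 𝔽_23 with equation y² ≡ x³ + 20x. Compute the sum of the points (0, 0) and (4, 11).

(0, 0) + (4, 11). λ = (11 - 0)/(4 - 0) ≡ 11/4 mod 23. 4⁻¹ ≡ 6 (mod 23) since 4·6 = 24 ≡ 1, so λ ≡ 20.
  x = λ² - 0 - 4 = 400 - 4 ≡ 5; y = λ·(0 - 5) - 0 ≡ 15. → (5, 15)

(5, 15)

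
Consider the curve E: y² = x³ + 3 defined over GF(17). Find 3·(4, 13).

Write P = (4, 13).
Repeated addition: build up to 3P.
2P: tangent at (4, 13): λ = (3·4² + 0)/(2·13) ≡ 14/9. 9⁻¹ ≡ 2 (mod 17) since 9·2 = 18 ≡ 1, so λ ≡ 14·2 ≡ 11.
  x = λ² - 4 - 4 = 121 - 8 ≡ 11; y = λ·(4 - 11) - 13 ≡ 12. → (11, 12)
3P: (11, 12) + (4, 13). λ = (13 - 12)/(4 - 11) ≡ 1/10 mod 17. 10⁻¹ ≡ 12 (mod 17), so λ ≡ 12.
  x = λ² - 11 - 4 = 144 - 15 ≡ 10; y = λ·(11 - 10) - 12 ≡ 0. → (10, 0)

(10, 0)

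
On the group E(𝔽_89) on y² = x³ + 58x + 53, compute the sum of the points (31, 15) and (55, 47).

(31, 15) + (55, 47). λ = (47 - 15)/(55 - 31) ≡ 32/24 mod 89. 24⁻¹ ≡ 26 (mod 89) since 24·26 = 624 ≡ 1, so λ ≡ 31.
  x = λ² - 31 - 55 = 961 - 86 ≡ 74; y = λ·(31 - 74) - 15 ≡ 76. → (74, 76)

(74, 76)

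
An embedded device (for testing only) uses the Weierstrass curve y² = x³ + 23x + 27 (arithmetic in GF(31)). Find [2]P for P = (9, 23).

tangent at (9, 23): λ = (3·9² + 23)/(2·23) ≡ 18/15. 15⁻¹ ≡ 29 (mod 31), so λ ≡ 18·29 ≡ 26.
  x = λ² - 9 - 9 = 676 - 18 ≡ 7; y = λ·(9 - 7) - 23 ≡ 29. → (7, 29)

(7, 29)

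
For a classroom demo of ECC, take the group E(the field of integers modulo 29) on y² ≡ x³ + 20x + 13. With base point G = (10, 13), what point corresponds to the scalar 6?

(24, 22)

Double-and-add on 6 = (110)₂. Start with G = (10, 13) for the leading 1-bit.
double: tangent at (10, 13): λ = (3·10² + 20)/(2·13) ≡ 1/26. 26⁻¹ ≡ 19 (mod 29) since 26·19 = 494 ≡ 1, so λ ≡ 1·19 ≡ 19.
  x = λ² - 10 - 10 = 361 - 20 ≡ 22; y = λ·(10 - 22) - 13 ≡ 20. → (22, 20)
add G: (22, 20) + (10, 13). λ = (13 - 20)/(10 - 22) ≡ 22/17 mod 29. 17⁻¹ ≡ 12 (mod 29) since 17·12 = 204 ≡ 1, so λ ≡ 3.
  x = λ² - 22 - 10 = 9 - 32 ≡ 6; y = λ·(22 - 6) - 20 ≡ 28. → (6, 28)
double: tangent at (6, 28): λ = (3·6² + 20)/(2·28) ≡ 12/27. 27⁻¹ ≡ 14 (mod 29), so λ ≡ 12·14 ≡ 23.
  x = λ² - 6 - 6 = 529 - 12 ≡ 24; y = λ·(6 - 24) - 28 ≡ 22. → (24, 22)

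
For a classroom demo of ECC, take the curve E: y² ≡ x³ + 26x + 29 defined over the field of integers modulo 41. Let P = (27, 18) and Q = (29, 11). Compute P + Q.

(28, 6)

(27, 18) + (29, 11). λ = (11 - 18)/(29 - 27) ≡ 34/2 mod 41. 2⁻¹ ≡ 21 (mod 41), so λ ≡ 17.
  x = λ² - 27 - 29 = 289 - 56 ≡ 28; y = λ·(27 - 28) - 18 ≡ 6. → (28, 6)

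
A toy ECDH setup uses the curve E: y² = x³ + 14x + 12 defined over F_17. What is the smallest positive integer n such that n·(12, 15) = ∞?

12

2P: tangent at (12, 15): λ = (3·12² + 14)/(2·15) ≡ 4/13. 13⁻¹ ≡ 4 (mod 17), so λ ≡ 4·4 ≡ 16.
  x = λ² - 12 - 12 = 256 - 24 ≡ 11; y = λ·(12 - 11) - 15 ≡ 1. → (11, 1)
3P: (11, 1) + (12, 15). λ = (15 - 1)/(12 - 11) ≡ 14/1 mod 17. 1⁻¹ ≡ 1 (mod 17) since 1·1 = 1 ≡ 1, so λ ≡ 14.
  x = λ² - 11 - 12 = 196 - 23 ≡ 3; y = λ·(11 - 3) - 1 ≡ 9. → (3, 9)
4P: (3, 9) + (12, 15). λ = (15 - 9)/(12 - 3) ≡ 6/9 mod 17. 9⁻¹ ≡ 2 (mod 17), so λ ≡ 12.
  x = λ² - 3 - 12 = 144 - 15 ≡ 10; y = λ·(3 - 10) - 9 ≡ 9. → (10, 9)
5P: (10, 9) + (12, 15). λ = (15 - 9)/(12 - 10) ≡ 6/2 mod 17. 2⁻¹ ≡ 9 (mod 17), so λ ≡ 3.
  x = λ² - 10 - 12 = 9 - 22 ≡ 4; y = λ·(10 - 4) - 9 ≡ 9. → (4, 9)
6P: (4, 9) + (12, 15). λ = (15 - 9)/(12 - 4) ≡ 6/8 mod 17. 8⁻¹ ≡ 15 (mod 17), so λ ≡ 5.
  x = λ² - 4 - 12 = 25 - 16 ≡ 9; y = λ·(4 - 9) - 9 ≡ 0. → (9, 0)
7P: (9, 0) + (12, 15). λ = (15 - 0)/(12 - 9) ≡ 15/3 mod 17. 3⁻¹ ≡ 6 (mod 17) since 3·6 = 18 ≡ 1, so λ ≡ 5.
  x = λ² - 9 - 12 = 25 - 21 ≡ 4; y = λ·(9 - 4) - 0 ≡ 8. → (4, 8)
8P: (4, 8) + (12, 15). λ = (15 - 8)/(12 - 4) ≡ 7/8 mod 17. 8⁻¹ ≡ 15 (mod 17), so λ ≡ 3.
  x = λ² - 4 - 12 = 9 - 16 ≡ 10; y = λ·(4 - 10) - 8 ≡ 8. → (10, 8)
9P: (10, 8) + (12, 15). λ = (15 - 8)/(12 - 10) ≡ 7/2 mod 17. 2⁻¹ ≡ 9 (mod 17), so λ ≡ 12.
  x = λ² - 10 - 12 = 144 - 22 ≡ 3; y = λ·(10 - 3) - 8 ≡ 8. → (3, 8)
10P: (3, 8) + (12, 15). λ = (15 - 8)/(12 - 3) ≡ 7/9 mod 17. 9⁻¹ ≡ 2 (mod 17), so λ ≡ 14.
  x = λ² - 3 - 12 = 196 - 15 ≡ 11; y = λ·(3 - 11) - 8 ≡ 16. → (11, 16)
11P: (11, 16) + (12, 15). λ = (15 - 16)/(12 - 11) ≡ 16/1 mod 17. 1⁻¹ ≡ 1 (mod 17), so λ ≡ 16.
  x = λ² - 11 - 12 = 256 - 23 ≡ 12; y = λ·(11 - 12) - 16 ≡ 2. → (12, 2)
12P: (12, 2) + (12, 15): same x and y₁ ≡ -y₂, so the sum is ∞.
12P = ∞, so the order is 12.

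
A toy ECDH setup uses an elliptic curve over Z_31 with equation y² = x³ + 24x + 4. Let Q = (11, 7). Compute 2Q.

tangent at (11, 7): λ = (3·11² + 24)/(2·7) ≡ 15/14. 14⁻¹ ≡ 20 (mod 31) since 14·20 = 280 ≡ 1, so λ ≡ 15·20 ≡ 21.
  x = λ² - 11 - 11 = 441 - 22 ≡ 16; y = λ·(11 - 16) - 7 ≡ 12. → (16, 12)

(16, 12)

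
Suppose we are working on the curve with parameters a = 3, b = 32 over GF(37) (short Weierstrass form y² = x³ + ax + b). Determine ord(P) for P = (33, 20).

8

2P: tangent at (33, 20): λ = (3·33² + 3)/(2·20) ≡ 14/3. 3⁻¹ ≡ 25 (mod 37) since 3·25 = 75 ≡ 1, so λ ≡ 14·25 ≡ 17.
  x = λ² - 33 - 33 = 289 - 66 ≡ 1; y = λ·(33 - 1) - 20 ≡ 6. → (1, 6)
3P: (1, 6) + (33, 20). λ = (20 - 6)/(33 - 1) ≡ 14/32 mod 37. 32⁻¹ ≡ 22 (mod 37), so λ ≡ 12.
  x = λ² - 1 - 33 = 144 - 34 ≡ 36; y = λ·(1 - 36) - 6 ≡ 18. → (36, 18)
4P: (36, 18) + (33, 20). λ = (20 - 18)/(33 - 36) ≡ 2/34 mod 37. 34⁻¹ ≡ 12 (mod 37) since 34·12 = 408 ≡ 1, so λ ≡ 24.
  x = λ² - 36 - 33 = 576 - 69 ≡ 26; y = λ·(36 - 26) - 18 ≡ 0. → (26, 0)
5P: (26, 0) + (33, 20). λ = (20 - 0)/(33 - 26) ≡ 20/7 mod 37. 7⁻¹ ≡ 16 (mod 37) since 7·16 = 112 ≡ 1, so λ ≡ 24.
  x = λ² - 26 - 33 = 576 - 59 ≡ 36; y = λ·(26 - 36) - 0 ≡ 19. → (36, 19)
6P: (36, 19) + (33, 20). λ = (20 - 19)/(33 - 36) ≡ 1/34 mod 37. 34⁻¹ ≡ 12 (mod 37), so λ ≡ 12.
  x = λ² - 36 - 33 = 144 - 69 ≡ 1; y = λ·(36 - 1) - 19 ≡ 31. → (1, 31)
7P: (1, 31) + (33, 20). λ = (20 - 31)/(33 - 1) ≡ 26/32 mod 37. 32⁻¹ ≡ 22 (mod 37) since 32·22 = 704 ≡ 1, so λ ≡ 17.
  x = λ² - 1 - 33 = 289 - 34 ≡ 33; y = λ·(1 - 33) - 31 ≡ 17. → (33, 17)
8P: (33, 17) + (33, 20): same x and y₁ ≡ -y₂, so the sum is 𝒪.
8P = 𝒪, so the order is 8.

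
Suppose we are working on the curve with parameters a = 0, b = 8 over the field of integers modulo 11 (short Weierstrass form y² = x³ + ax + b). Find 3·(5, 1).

Write P = (5, 1).
Repeated addition: build up to 3P.
2P: tangent at (5, 1): λ = (3·5² + 0)/(2·1) ≡ 9/2. 2⁻¹ ≡ 6 (mod 11) since 2·6 = 12 ≡ 1, so λ ≡ 9·6 ≡ 10.
  x = λ² - 5 - 5 = 100 - 10 ≡ 2; y = λ·(5 - 2) - 1 ≡ 7. → (2, 7)
3P: (2, 7) + (5, 1). λ = (1 - 7)/(5 - 2) ≡ 5/3 mod 11. 3⁻¹ ≡ 4 (mod 11), so λ ≡ 9.
  x = λ² - 2 - 5 = 81 - 7 ≡ 8; y = λ·(2 - 8) - 7 ≡ 5. → (8, 5)

(8, 5)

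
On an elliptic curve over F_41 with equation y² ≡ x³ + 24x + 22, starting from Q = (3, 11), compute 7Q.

(23, 20)

Repeated addition: build up to 7Q.
2Q: tangent at (3, 11): λ = (3·3² + 24)/(2·11) ≡ 10/22. 22⁻¹ ≡ 28 (mod 41), so λ ≡ 10·28 ≡ 34.
  x = λ² - 3 - 3 = 1156 - 6 ≡ 2; y = λ·(3 - 2) - 11 ≡ 23. → (2, 23)
3Q: (2, 23) + (3, 11). λ = (11 - 23)/(3 - 2) ≡ 29/1 mod 41. 1⁻¹ ≡ 1 (mod 41), so λ ≡ 29.
  x = λ² - 2 - 3 = 841 - 5 ≡ 16; y = λ·(2 - 16) - 23 ≡ 22. → (16, 22)
4Q: (16, 22) + (3, 11). λ = (11 - 22)/(3 - 16) ≡ 30/28 mod 41. 28⁻¹ ≡ 22 (mod 41), so λ ≡ 4.
  x = λ² - 16 - 3 = 16 - 19 ≡ 38; y = λ·(16 - 38) - 22 ≡ 13. → (38, 13)
5Q: (38, 13) + (3, 11). λ = (11 - 13)/(3 - 38) ≡ 39/6 mod 41. 6⁻¹ ≡ 7 (mod 41), so λ ≡ 27.
  x = λ² - 38 - 3 = 729 - 41 ≡ 32; y = λ·(38 - 32) - 13 ≡ 26. → (32, 26)
6Q: (32, 26) + (3, 11). λ = (11 - 26)/(3 - 32) ≡ 26/12 mod 41. 12⁻¹ ≡ 24 (mod 41) since 12·24 = 288 ≡ 1, so λ ≡ 9.
  x = λ² - 32 - 3 = 81 - 35 ≡ 5; y = λ·(32 - 5) - 26 ≡ 12. → (5, 12)
7Q: (5, 12) + (3, 11). λ = (11 - 12)/(3 - 5) ≡ 40/39 mod 41. 39⁻¹ ≡ 20 (mod 41), so λ ≡ 21.
  x = λ² - 5 - 3 = 441 - 8 ≡ 23; y = λ·(5 - 23) - 12 ≡ 20. → (23, 20)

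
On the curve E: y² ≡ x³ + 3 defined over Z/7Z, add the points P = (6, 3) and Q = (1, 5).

(1, 2)

(6, 3) + (1, 5). λ = (5 - 3)/(1 - 6) ≡ 2/2 mod 7. 2⁻¹ ≡ 4 (mod 7), so λ ≡ 1.
  x = λ² - 6 - 1 = 1 - 7 ≡ 1; y = λ·(6 - 1) - 3 ≡ 2. → (1, 2)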